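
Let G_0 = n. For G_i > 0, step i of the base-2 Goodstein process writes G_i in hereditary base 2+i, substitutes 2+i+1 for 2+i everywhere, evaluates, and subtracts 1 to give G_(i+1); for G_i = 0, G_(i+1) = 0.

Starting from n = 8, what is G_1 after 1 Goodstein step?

80

i=0: 8 = 2^(2 + 1) (b=2); 2→3: 3^(3 + 1) = 81; 81−1 = 80
i=1: 80 = 2·3^3 + 2·3^2 + 2·3 + 2 (b=3); 3→4: 2·4^4 + 2·4^2 + 2·4 + 2 = 554; 554−1 = 553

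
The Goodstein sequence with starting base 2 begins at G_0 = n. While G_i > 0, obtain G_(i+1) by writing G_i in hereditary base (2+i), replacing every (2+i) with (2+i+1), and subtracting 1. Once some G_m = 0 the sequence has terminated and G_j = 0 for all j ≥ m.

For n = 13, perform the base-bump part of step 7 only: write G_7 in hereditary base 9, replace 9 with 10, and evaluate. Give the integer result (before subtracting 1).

i=0: 13 = 2^(2 + 1) + 2^2 + 1 (b=2); 2→3: 3^(3 + 1) + 3^3 + 1 = 109; 109−1 = 108
i=1: 108 = 3^(3 + 1) + 3^3 (b=3); 3→4: 4^(4 + 1) + 4^4 = 1280; 1280−1 = 1279
i=2: 1279 = 4^(4 + 1) + 3·4^3 + 3·4^2 + 3·4 + 3 (b=4); 4→5: 5^(5 + 1) + 3·5^3 + 3·5^2 + 3·5 + 3 = 16093; 16093−1 = 16092
i=3: 16092 = 5^(5 + 1) + 3·5^3 + 3·5^2 + 3·5 + 2 (b=5); 5→6: 6^(6 + 1) + 3·6^3 + 3·6^2 + 3·6 + 2 = 280712; 280712−1 = 280711
i=4: 280711 = 6^(6 + 1) + 3·6^3 + 3·6^2 + 3·6 + 1 (b=6); 6→7: 7^(7 + 1) + 3·7^3 + 3·7^2 + 3·7 + 1 = 5765999; 5765999−1 = 5765998
i=5: 5765998 = 7^(7 + 1) + 3·7^3 + 3·7^2 + 3·7 (b=7); 7→8: 8^(8 + 1) + 3·8^3 + 3·8^2 + 3·8 = 134219480; 134219480−1 = 134219479
i=6: 134219479 = 8^(8 + 1) + 3·8^3 + 3·8^2 + 2·8 + 7 (b=8); 8→9: 9^(9 + 1) + 3·9^3 + 3·9^2 + 2·9 + 7 = 3486786856; 3486786856−1 = 3486786855
i=7: 3486786855 = 9^(9 + 1) + 3·9^3 + 3·9^2 + 2·9 + 6 (b=9); 9→10: 10^(10 + 1) + 3·10^3 + 3·10^2 + 2·10 + 6 = 100000003326; 100000003326−1 = 100000003325

100000003326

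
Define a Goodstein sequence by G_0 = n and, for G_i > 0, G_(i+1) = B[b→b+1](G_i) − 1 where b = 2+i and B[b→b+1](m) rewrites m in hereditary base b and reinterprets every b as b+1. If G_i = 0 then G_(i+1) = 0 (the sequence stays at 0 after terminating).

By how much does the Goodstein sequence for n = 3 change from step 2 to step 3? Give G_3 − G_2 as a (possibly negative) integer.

-1

step 0: 3 = 2 + 1; sub 3 for 2: 3 + 1; = 4; G_1 = 4−1 = 3
step 1: 3 = 3; sub 4 for 3: 4; = 4; G_2 = 4−1 = 3
step 2: 3 = 3; sub 5 for 4: 3; = 3; G_3 = 3−1 = 2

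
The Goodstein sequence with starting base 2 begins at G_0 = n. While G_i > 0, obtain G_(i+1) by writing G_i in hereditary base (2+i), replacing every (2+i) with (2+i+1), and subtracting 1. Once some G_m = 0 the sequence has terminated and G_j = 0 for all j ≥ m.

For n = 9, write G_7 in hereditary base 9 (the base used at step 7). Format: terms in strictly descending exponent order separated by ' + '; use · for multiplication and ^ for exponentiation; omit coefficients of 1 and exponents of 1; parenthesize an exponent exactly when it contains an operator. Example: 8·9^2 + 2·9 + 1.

i=0: 9 = 2^(2 + 1) + 1 (b=2); 2→3: 3^(3 + 1) + 1 = 82; 82−1 = 81
i=1: 81 = 3^(3 + 1) (b=3); 3→4: 4^(4 + 1) = 1024; 1024−1 = 1023
i=2: 1023 = 3·4^4 + 3·4^3 + 3·4^2 + 3·4 + 3 (b=4); 4→5: 3·5^5 + 3·5^3 + 3·5^2 + 3·5 + 3 = 9843; 9843−1 = 9842
i=3: 9842 = 3·5^5 + 3·5^3 + 3·5^2 + 3·5 + 2 (b=5); 5→6: 3·6^6 + 3·6^3 + 3·6^2 + 3·6 + 2 = 140744; 140744−1 = 140743
i=4: 140743 = 3·6^6 + 3·6^3 + 3·6^2 + 3·6 + 1 (b=6); 6→7: 3·7^7 + 3·7^3 + 3·7^2 + 3·7 + 1 = 2471827; 2471827−1 = 2471826
i=5: 2471826 = 3·7^7 + 3·7^3 + 3·7^2 + 3·7 (b=7); 7→8: 3·8^8 + 3·8^3 + 3·8^2 + 3·8 = 50333400; 50333400−1 = 50333399
i=6: 50333399 = 3·8^8 + 3·8^3 + 3·8^2 + 2·8 + 7 (b=8); 8→9: 3·9^9 + 3·9^3 + 3·9^2 + 2·9 + 7 = 1162263922; 1162263922−1 = 1162263921
i=7: 1162263921 = 3·9^9 + 3·9^3 + 3·9^2 + 2·9 + 6 (b=9); 9→10: 3·10^10 + 3·10^3 + 3·10^2 + 2·10 + 6 = 30000003326; 30000003326−1 = 30000003325

3·9^9 + 3·9^3 + 3·9^2 + 2·9 + 6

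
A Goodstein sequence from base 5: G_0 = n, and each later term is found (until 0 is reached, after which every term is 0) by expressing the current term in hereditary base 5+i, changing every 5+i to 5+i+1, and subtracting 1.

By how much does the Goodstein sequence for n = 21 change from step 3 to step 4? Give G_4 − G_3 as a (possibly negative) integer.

(0) 21|_5 = 4·5 + 1 ↦ 4·6 + 1|_6 = 25 ⇒ 24
(1) 24|_6 = 4·6 ↦ 4·7|_7 = 28 ⇒ 27
(2) 27|_7 = 3·7 + 6 ↦ 3·8 + 6|_8 = 30 ⇒ 29
(3) 29|_8 = 3·8 + 5 ↦ 3·9 + 5|_9 = 32 ⇒ 31

2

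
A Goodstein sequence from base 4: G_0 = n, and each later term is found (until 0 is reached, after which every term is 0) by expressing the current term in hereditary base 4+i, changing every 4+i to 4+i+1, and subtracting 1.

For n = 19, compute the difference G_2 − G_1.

step 0: 19 = 4^2 + 3; sub 5 for 4: 5^2 + 3; = 28; G_1 = 28−1 = 27
step 1: 27 = 5^2 + 2; sub 6 for 5: 6^2 + 2; = 38; G_2 = 38−1 = 37

10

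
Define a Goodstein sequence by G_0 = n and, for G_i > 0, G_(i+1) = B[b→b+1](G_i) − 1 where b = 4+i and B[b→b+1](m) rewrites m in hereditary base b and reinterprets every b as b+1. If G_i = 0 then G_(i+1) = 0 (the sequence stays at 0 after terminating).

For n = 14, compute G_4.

21

14 —HB4→ 3·4 + 2 —bump→ 3·5 + 2 = 17 —(−1)→ 16
16 —HB5→ 3·5 + 1 —bump→ 3·6 + 1 = 19 —(−1)→ 18
18 —HB6→ 3·6 —bump→ 3·7 = 21 —(−1)→ 20
20 —HB7→ 2·7 + 6 —bump→ 2·8 + 6 = 22 —(−1)→ 21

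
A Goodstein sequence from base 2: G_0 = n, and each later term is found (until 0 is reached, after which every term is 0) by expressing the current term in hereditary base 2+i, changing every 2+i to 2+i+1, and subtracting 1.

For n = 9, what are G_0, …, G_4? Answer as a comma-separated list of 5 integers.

9, 81, 1023, 9842, 140743

(0) 9|_2 = 2^(2 + 1) + 1 ↦ 3^(3 + 1) + 1|_3 = 82 ⇒ 81
(1) 81|_3 = 3^(3 + 1) ↦ 4^(4 + 1)|_4 = 1024 ⇒ 1023
(2) 1023|_4 = 3·4^4 + 3·4^3 + 3·4^2 + 3·4 + 3 ↦ 3·5^5 + 3·5^3 + 3·5^2 + 3·5 + 3|_5 = 9843 ⇒ 9842
(3) 9842|_5 = 3·5^5 + 3·5^3 + 3·5^2 + 3·5 + 2 ↦ 3·6^6 + 3·6^3 + 3·6^2 + 3·6 + 2|_6 = 140744 ⇒ 140743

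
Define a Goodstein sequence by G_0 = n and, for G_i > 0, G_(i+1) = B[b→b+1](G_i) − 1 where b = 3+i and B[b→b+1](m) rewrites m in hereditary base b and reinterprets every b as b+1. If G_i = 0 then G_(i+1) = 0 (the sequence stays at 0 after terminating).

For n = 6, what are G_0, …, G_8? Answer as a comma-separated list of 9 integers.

6, 7, 7, 7, 7, 7, 6, 5, 4

(0) 6|_3 = 2·3 ↦ 2·4|_4 = 8 ⇒ 7
(1) 7|_4 = 4 + 3 ↦ 5 + 3|_5 = 8 ⇒ 7
(2) 7|_5 = 5 + 2 ↦ 6 + 2|_6 = 8 ⇒ 7
(3) 7|_6 = 6 + 1 ↦ 7 + 1|_7 = 8 ⇒ 7
(4) 7|_7 = 7 ↦ 8|_8 = 8 ⇒ 7
(5) 7|_8 = 7 ↦ 7|_9 = 7 ⇒ 6
(6) 6|_9 = 6 ↦ 6|_10 = 6 ⇒ 5
(7) 5|_10 = 5 ↦ 5|_11 = 5 ⇒ 4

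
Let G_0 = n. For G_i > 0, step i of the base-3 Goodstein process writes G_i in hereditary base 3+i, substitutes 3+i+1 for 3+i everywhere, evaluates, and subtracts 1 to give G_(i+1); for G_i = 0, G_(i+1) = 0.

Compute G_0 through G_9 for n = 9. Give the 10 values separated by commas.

i=0: 9 = 3^2 (b=3); 3→4: 4^2 = 16; 16−1 = 15
i=1: 15 = 3·4 + 3 (b=4); 4→5: 3·5 + 3 = 18; 18−1 = 17
i=2: 17 = 3·5 + 2 (b=5); 5→6: 3·6 + 2 = 20; 20−1 = 19
i=3: 19 = 3·6 + 1 (b=6); 6→7: 3·7 + 1 = 22; 22−1 = 21
i=4: 21 = 3·7 (b=7); 7→8: 3·8 = 24; 24−1 = 23
i=5: 23 = 2·8 + 7 (b=8); 8→9: 2·9 + 7 = 25; 25−1 = 24
i=6: 24 = 2·9 + 6 (b=9); 9→10: 2·10 + 6 = 26; 26−1 = 25
i=7: 25 = 2·10 + 5 (b=10); 10→11: 2·11 + 5 = 27; 27−1 = 26
i=8: 26 = 2·11 + 4 (b=11); 11→12: 2·12 + 4 = 28; 28−1 = 27

9, 15, 17, 19, 21, 23, 24, 25, 26, 27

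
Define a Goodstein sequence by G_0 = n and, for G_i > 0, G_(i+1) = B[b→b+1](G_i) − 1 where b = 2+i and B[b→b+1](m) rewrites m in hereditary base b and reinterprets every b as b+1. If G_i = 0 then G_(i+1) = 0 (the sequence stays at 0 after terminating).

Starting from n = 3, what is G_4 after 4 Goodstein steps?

1

(0) 3|_2 = 2 + 1 ↦ 3 + 1|_3 = 4 ⇒ 3
(1) 3|_3 = 3 ↦ 4|_4 = 4 ⇒ 3
(2) 3|_4 = 3 ↦ 3|_5 = 3 ⇒ 2
(3) 2|_5 = 2 ↦ 2|_6 = 2 ⇒ 1
(4) 1|_6 = 1 ↦ 1|_7 = 1 ⇒ 0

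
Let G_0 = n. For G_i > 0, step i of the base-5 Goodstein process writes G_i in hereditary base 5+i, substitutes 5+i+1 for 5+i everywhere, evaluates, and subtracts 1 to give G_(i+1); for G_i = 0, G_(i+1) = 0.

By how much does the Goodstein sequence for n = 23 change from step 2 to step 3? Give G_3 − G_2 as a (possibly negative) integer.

3

23 —HB5→ 4·5 + 3 —bump→ 4·6 + 3 = 27 —(−1)→ 26
26 —HB6→ 4·6 + 2 —bump→ 4·7 + 2 = 30 —(−1)→ 29
29 —HB7→ 4·7 + 1 —bump→ 4·8 + 1 = 33 —(−1)→ 32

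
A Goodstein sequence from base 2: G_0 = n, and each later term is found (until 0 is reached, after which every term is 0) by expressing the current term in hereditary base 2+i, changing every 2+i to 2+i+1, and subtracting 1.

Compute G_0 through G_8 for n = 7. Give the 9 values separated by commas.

7 —HB2→ 2^2 + 2 + 1 —bump→ 3^3 + 3 + 1 = 31 —(−1)→ 30
30 —HB3→ 3^3 + 3 —bump→ 4^4 + 4 = 260 —(−1)→ 259
259 —HB4→ 4^4 + 3 —bump→ 5^5 + 3 = 3128 —(−1)→ 3127
3127 —HB5→ 5^5 + 2 —bump→ 6^6 + 2 = 46658 —(−1)→ 46657
46657 —HB6→ 6^6 + 1 —bump→ 7^7 + 1 = 823544 —(−1)→ 823543
823543 —HB7→ 7^7 —bump→ 8^8 = 16777216 —(−1)→ 16777215
16777215 —HB8→ 7·8^7 + 7·8^6 + 7·8^5 + 7·8^4 + 7·8^3 + 7·8^2 + 7·8 + 7 —bump→ 7·9^7 + 7·9^6 + 7·9^5 + 7·9^4 + 7·9^3 + 7·9^2 + 7·9 + 7 = 37665880 —(−1)→ 37665879
37665879 —HB9→ 7·9^7 + 7·9^6 + 7·9^5 + 7·9^4 + 7·9^3 + 7·9^2 + 7·9 + 6 —bump→ 7·10^7 + 7·10^6 + 7·10^5 + 7·10^4 + 7·10^3 + 7·10^2 + 7·10 + 6 = 77777776 —(−1)→ 77777775

7, 30, 259, 3127, 46657, 823543, 16777215, 37665879, 77777775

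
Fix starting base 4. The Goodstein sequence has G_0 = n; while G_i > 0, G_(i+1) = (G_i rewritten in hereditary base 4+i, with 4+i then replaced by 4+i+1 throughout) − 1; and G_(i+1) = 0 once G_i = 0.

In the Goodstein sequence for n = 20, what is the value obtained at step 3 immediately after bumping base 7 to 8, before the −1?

(0) 20|_4 = 4^2 + 4 ↦ 5^2 + 5|_5 = 30 ⇒ 29
(1) 29|_5 = 5^2 + 4 ↦ 6^2 + 4|_6 = 40 ⇒ 39
(2) 39|_6 = 6^2 + 3 ↦ 7^2 + 3|_7 = 52 ⇒ 51

66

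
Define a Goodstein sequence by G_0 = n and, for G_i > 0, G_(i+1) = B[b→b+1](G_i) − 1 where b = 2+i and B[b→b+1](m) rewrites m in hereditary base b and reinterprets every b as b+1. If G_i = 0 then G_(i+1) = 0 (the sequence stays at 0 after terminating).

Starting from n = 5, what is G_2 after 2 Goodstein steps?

255

step 0: 5 = 2^2 + 1; sub 3 for 2: 3^3 + 1; = 28; G_1 = 28−1 = 27
step 1: 27 = 3^3; sub 4 for 3: 4^4; = 256; G_2 = 256−1 = 255
step 2: 255 = 3·4^3 + 3·4^2 + 3·4 + 3; sub 5 for 4: 3·5^3 + 3·5^2 + 3·5 + 3; = 468; G_3 = 468−1 = 467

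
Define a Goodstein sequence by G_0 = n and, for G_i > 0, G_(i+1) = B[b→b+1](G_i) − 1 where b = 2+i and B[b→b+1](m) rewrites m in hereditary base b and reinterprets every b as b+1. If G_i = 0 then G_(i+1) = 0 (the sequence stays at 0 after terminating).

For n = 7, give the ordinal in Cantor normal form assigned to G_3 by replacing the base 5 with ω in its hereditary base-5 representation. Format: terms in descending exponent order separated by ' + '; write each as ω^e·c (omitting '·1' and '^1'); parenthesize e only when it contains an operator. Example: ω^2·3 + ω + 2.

7 —HB2→ 2^2 + 2 + 1 —bump→ 3^3 + 3 + 1 = 31 —(−1)→ 30
30 —HB3→ 3^3 + 3 —bump→ 4^4 + 4 = 260 —(−1)→ 259
259 —HB4→ 4^4 + 3 —bump→ 5^5 + 3 = 3128 —(−1)→ 3127

ω^ω + 2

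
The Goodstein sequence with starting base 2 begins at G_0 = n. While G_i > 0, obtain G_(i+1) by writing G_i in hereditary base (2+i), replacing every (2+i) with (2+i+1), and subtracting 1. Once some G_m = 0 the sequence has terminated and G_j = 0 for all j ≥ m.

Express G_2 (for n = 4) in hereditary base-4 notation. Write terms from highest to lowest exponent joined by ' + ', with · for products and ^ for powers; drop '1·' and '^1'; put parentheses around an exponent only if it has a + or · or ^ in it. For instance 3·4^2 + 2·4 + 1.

4 —HB2→ 2^2 —bump→ 3^3 = 27 —(−1)→ 26
26 —HB3→ 2·3^2 + 2·3 + 2 —bump→ 2·4^2 + 2·4 + 2 = 42 —(−1)→ 41
41 —HB4→ 2·4^2 + 2·4 + 1 —bump→ 2·5^2 + 2·5 + 1 = 61 —(−1)→ 60

2·4^2 + 2·4 + 1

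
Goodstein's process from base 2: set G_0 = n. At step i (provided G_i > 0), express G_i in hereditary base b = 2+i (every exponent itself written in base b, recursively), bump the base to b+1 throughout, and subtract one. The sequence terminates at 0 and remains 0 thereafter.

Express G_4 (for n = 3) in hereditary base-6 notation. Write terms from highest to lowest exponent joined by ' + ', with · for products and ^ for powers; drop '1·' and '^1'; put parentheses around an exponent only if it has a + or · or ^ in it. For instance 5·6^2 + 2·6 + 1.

G_0=3  [base 2] 2 + 1  →[2↦3]→  3 + 1 = 4  −1 ⇒ G_1=3
G_1=3  [base 3] 3  →[3↦4]→  4 = 4  −1 ⇒ G_2=3
G_2=3  [base 4] 3  →[4↦5]→  3 = 3  −1 ⇒ G_3=2
G_3=2  [base 5] 2  →[5↦6]→  2 = 2  −1 ⇒ G_4=1

1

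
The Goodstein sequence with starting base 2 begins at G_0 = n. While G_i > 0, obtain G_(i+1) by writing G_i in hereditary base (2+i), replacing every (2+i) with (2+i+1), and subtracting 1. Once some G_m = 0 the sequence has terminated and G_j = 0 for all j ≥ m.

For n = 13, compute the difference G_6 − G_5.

step 0: 13 = 2^(2 + 1) + 2^2 + 1; sub 3 for 2: 3^(3 + 1) + 3^3 + 1; = 109; G_1 = 109−1 = 108
step 1: 108 = 3^(3 + 1) + 3^3; sub 4 for 3: 4^(4 + 1) + 4^4; = 1280; G_2 = 1280−1 = 1279
step 2: 1279 = 4^(4 + 1) + 3·4^3 + 3·4^2 + 3·4 + 3; sub 5 for 4: 5^(5 + 1) + 3·5^3 + 3·5^2 + 3·5 + 3; = 16093; G_3 = 16093−1 = 16092
step 3: 16092 = 5^(5 + 1) + 3·5^3 + 3·5^2 + 3·5 + 2; sub 6 for 5: 6^(6 + 1) + 3·6^3 + 3·6^2 + 3·6 + 2; = 280712; G_4 = 280712−1 = 280711
step 4: 280711 = 6^(6 + 1) + 3·6^3 + 3·6^2 + 3·6 + 1; sub 7 for 6: 7^(7 + 1) + 3·7^3 + 3·7^2 + 3·7 + 1; = 5765999; G_5 = 5765999−1 = 5765998
step 5: 5765998 = 7^(7 + 1) + 3·7^3 + 3·7^2 + 3·7; sub 8 for 7: 8^(8 + 1) + 3·8^3 + 3·8^2 + 3·8; = 134219480; G_6 = 134219480−1 = 134219479

128453481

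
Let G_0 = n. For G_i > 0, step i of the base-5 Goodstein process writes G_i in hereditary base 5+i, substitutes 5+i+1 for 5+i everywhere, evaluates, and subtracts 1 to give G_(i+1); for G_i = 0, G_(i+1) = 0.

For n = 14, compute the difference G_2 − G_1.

base 5: 14 = 2·5 + 4; at 6: 2·6 + 4 = 16; next = 15
base 6: 15 = 2·6 + 3; at 7: 2·7 + 3 = 17; next = 16

1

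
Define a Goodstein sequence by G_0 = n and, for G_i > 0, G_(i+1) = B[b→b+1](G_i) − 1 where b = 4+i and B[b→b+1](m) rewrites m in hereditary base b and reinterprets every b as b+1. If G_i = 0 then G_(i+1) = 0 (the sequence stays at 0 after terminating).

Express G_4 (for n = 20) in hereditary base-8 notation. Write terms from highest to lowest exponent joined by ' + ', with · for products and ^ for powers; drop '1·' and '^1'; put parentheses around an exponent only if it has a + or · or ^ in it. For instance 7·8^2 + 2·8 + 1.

8^2 + 1

20 —HB4→ 4^2 + 4 —bump→ 5^2 + 5 = 30 —(−1)→ 29
29 —HB5→ 5^2 + 4 —bump→ 6^2 + 4 = 40 —(−1)→ 39
39 —HB6→ 6^2 + 3 —bump→ 7^2 + 3 = 52 —(−1)→ 51
51 —HB7→ 7^2 + 2 —bump→ 8^2 + 2 = 66 —(−1)→ 65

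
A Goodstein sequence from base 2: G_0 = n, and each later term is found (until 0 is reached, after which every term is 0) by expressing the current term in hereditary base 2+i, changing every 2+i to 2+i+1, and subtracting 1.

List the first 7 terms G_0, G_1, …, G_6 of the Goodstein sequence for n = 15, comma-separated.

15 —HB2→ 2^(2 + 1) + 2^2 + 2 + 1 —bump→ 3^(3 + 1) + 3^3 + 3 + 1 = 112 —(−1)→ 111
111 —HB3→ 3^(3 + 1) + 3^3 + 3 —bump→ 4^(4 + 1) + 4^4 + 4 = 1284 —(−1)→ 1283
1283 —HB4→ 4^(4 + 1) + 4^4 + 3 —bump→ 5^(5 + 1) + 5^5 + 3 = 18753 —(−1)→ 18752
18752 —HB5→ 5^(5 + 1) + 5^5 + 2 —bump→ 6^(6 + 1) + 6^6 + 2 = 326594 —(−1)→ 326593
326593 —HB6→ 6^(6 + 1) + 6^6 + 1 —bump→ 7^(7 + 1) + 7^7 + 1 = 6588345 —(−1)→ 6588344
6588344 —HB7→ 7^(7 + 1) + 7^7 —bump→ 8^(8 + 1) + 8^8 = 150994944 —(−1)→ 150994943

15, 111, 1283, 18752, 326593, 6588344, 150994943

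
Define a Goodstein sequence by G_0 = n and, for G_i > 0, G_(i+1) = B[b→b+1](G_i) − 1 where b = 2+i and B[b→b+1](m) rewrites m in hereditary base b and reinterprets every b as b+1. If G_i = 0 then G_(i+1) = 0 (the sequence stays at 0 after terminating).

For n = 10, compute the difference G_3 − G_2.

10 —HB2→ 2^(2 + 1) + 2 —bump→ 3^(3 + 1) + 3 = 84 —(−1)→ 83
83 —HB3→ 3^(3 + 1) + 2 —bump→ 4^(4 + 1) + 2 = 1026 —(−1)→ 1025
1025 —HB4→ 4^(4 + 1) + 1 —bump→ 5^(5 + 1) + 1 = 15626 —(−1)→ 15625

14600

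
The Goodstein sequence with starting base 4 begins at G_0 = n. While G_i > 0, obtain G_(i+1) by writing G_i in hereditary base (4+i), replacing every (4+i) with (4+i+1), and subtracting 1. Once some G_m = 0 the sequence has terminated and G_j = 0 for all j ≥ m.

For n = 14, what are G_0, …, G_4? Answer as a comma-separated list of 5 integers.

14 —HB4→ 3·4 + 2 —bump→ 3·5 + 2 = 17 —(−1)→ 16
16 —HB5→ 3·5 + 1 —bump→ 3·6 + 1 = 19 —(−1)→ 18
18 —HB6→ 3·6 —bump→ 3·7 = 21 —(−1)→ 20
20 —HB7→ 2·7 + 6 —bump→ 2·8 + 6 = 22 —(−1)→ 21

14, 16, 18, 20, 21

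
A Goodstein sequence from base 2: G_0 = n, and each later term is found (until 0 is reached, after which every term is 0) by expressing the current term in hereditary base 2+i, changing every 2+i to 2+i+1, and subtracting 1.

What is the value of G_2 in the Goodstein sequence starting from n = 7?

259

i=0: 7 = 2^2 + 2 + 1 (b=2); 2→3: 3^3 + 3 + 1 = 31; 31−1 = 30
i=1: 30 = 3^3 + 3 (b=3); 3→4: 4^4 + 4 = 260; 260−1 = 259
i=2: 259 = 4^4 + 3 (b=4); 4→5: 5^5 + 3 = 3128; 3128−1 = 3127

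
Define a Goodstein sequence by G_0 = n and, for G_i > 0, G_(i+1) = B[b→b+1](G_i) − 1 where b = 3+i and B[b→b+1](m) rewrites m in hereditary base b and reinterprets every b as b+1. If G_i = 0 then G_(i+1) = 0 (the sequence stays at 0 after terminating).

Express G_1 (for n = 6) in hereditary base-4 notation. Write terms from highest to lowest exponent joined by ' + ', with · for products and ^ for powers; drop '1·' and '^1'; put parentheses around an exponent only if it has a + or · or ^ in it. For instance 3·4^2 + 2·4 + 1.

i=0: 6 = 2·3 (b=3); 3→4: 2·4 = 8; 8−1 = 7
i=1: 7 = 4 + 3 (b=4); 4→5: 5 + 3 = 8; 8−1 = 7

4 + 3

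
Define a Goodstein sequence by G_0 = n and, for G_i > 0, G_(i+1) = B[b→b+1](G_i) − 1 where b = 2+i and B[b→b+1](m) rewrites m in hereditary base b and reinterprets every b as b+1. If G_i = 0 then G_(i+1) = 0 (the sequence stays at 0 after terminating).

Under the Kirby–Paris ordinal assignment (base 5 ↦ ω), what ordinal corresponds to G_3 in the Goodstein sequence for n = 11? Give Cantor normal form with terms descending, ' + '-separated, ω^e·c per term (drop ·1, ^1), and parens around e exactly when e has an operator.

ω^(ω + 1) + 2

11 —HB2→ 2^(2 + 1) + 2 + 1 —bump→ 3^(3 + 1) + 3 + 1 = 85 —(−1)→ 84
84 —HB3→ 3^(3 + 1) + 3 —bump→ 4^(4 + 1) + 4 = 1028 —(−1)→ 1027
1027 —HB4→ 4^(4 + 1) + 3 —bump→ 5^(5 + 1) + 3 = 15628 —(−1)→ 15627
15627 —HB5→ 5^(5 + 1) + 2 —bump→ 6^(6 + 1) + 2 = 279938 —(−1)→ 279937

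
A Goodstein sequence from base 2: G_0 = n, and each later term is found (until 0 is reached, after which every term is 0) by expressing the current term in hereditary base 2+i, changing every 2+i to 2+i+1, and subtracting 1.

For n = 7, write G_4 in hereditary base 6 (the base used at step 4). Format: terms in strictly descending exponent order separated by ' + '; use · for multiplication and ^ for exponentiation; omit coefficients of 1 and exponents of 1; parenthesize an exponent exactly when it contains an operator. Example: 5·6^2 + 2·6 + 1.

G_0 = 7. HB_2(7) = 2^2 + 2 + 1. Bump = 31. G_1 = 30.
G_1 = 30. HB_3(30) = 3^3 + 3. Bump = 260. G_2 = 259.
G_2 = 259. HB_4(259) = 4^4 + 3. Bump = 3128. G_3 = 3127.
G_3 = 3127. HB_5(3127) = 5^5 + 2. Bump = 46658. G_4 = 46657.
G_4 = 46657. HB_6(46657) = 6^6 + 1. Bump = 823544. G_5 = 823543.

6^6 + 1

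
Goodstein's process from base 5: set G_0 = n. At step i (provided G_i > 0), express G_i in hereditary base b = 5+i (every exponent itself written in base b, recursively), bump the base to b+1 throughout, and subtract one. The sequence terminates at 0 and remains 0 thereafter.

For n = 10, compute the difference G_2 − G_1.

i=0: 10 = 2·5 (b=5); 5→6: 2·6 = 12; 12−1 = 11
i=1: 11 = 6 + 5 (b=6); 6→7: 7 + 5 = 12; 12−1 = 11

0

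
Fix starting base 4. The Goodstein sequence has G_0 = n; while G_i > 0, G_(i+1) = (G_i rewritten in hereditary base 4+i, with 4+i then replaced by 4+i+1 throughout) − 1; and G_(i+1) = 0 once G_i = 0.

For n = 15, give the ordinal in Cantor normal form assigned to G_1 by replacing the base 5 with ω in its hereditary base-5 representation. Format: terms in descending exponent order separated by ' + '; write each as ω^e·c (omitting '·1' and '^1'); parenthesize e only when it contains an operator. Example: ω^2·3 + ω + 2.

ω·3 + 2

15 —HB4→ 3·4 + 3 —bump→ 3·5 + 3 = 18 —(−1)→ 17
17 —HB5→ 3·5 + 2 —bump→ 3·6 + 2 = 20 —(−1)→ 19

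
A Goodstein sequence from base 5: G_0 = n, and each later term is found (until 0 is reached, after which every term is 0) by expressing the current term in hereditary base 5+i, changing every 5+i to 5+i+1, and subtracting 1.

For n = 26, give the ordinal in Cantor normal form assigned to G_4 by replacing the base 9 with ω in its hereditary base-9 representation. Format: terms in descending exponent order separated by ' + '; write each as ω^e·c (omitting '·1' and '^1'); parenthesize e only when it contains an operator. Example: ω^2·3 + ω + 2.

base 5: 26 = 5^2 + 1; at 6: 6^2 + 1 = 37; next = 36
base 6: 36 = 6^2; at 7: 7^2 = 49; next = 48
base 7: 48 = 6·7 + 6; at 8: 6·8 + 6 = 54; next = 53
base 8: 53 = 6·8 + 5; at 9: 6·9 + 5 = 59; next = 58
base 9: 58 = 6·9 + 4; at 10: 6·10 + 4 = 64; next = 63

ω·6 + 4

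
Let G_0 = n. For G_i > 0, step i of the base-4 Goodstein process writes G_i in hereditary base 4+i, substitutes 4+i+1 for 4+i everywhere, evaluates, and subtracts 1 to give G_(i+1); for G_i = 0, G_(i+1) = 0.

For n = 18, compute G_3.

48

(0) 18|_4 = 4^2 + 2 ↦ 5^2 + 2|_5 = 27 ⇒ 26
(1) 26|_5 = 5^2 + 1 ↦ 6^2 + 1|_6 = 37 ⇒ 36
(2) 36|_6 = 6^2 ↦ 7^2|_7 = 49 ⇒ 48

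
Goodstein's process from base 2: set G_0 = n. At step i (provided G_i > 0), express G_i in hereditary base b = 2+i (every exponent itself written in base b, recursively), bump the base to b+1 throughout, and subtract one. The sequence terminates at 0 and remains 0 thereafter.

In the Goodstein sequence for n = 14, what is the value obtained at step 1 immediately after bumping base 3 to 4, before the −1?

1282

14 —HB2→ 2^(2 + 1) + 2^2 + 2 —bump→ 3^(3 + 1) + 3^3 + 3 = 111 —(−1)→ 110
110 —HB3→ 3^(3 + 1) + 3^3 + 2 —bump→ 4^(4 + 1) + 4^4 + 2 = 1282 —(−1)→ 1281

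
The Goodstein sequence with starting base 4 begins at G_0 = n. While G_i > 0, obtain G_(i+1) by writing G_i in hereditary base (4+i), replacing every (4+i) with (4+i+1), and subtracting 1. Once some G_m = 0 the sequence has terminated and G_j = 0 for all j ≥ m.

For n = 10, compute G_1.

11

[0] 10 ≡ 2·4 + 2 (base 4). Lift 5: 12. −1: 11.
[1] 11 ≡ 2·5 + 1 (base 5). Lift 6: 13. −1: 12.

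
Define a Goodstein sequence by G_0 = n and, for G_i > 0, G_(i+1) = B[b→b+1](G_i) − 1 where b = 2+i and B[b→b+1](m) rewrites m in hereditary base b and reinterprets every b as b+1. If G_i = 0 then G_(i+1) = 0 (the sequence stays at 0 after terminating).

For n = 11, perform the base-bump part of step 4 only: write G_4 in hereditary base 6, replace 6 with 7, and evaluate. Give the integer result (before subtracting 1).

11 —HB2→ 2^(2 + 1) + 2 + 1 —bump→ 3^(3 + 1) + 3 + 1 = 85 —(−1)→ 84
84 —HB3→ 3^(3 + 1) + 3 —bump→ 4^(4 + 1) + 4 = 1028 —(−1)→ 1027
1027 —HB4→ 4^(4 + 1) + 3 —bump→ 5^(5 + 1) + 3 = 15628 —(−1)→ 15627
15627 —HB5→ 5^(5 + 1) + 2 —bump→ 6^(6 + 1) + 2 = 279938 —(−1)→ 279937
279937 —HB6→ 6^(6 + 1) + 1 —bump→ 7^(7 + 1) + 1 = 5764802 —(−1)→ 5764801

5764802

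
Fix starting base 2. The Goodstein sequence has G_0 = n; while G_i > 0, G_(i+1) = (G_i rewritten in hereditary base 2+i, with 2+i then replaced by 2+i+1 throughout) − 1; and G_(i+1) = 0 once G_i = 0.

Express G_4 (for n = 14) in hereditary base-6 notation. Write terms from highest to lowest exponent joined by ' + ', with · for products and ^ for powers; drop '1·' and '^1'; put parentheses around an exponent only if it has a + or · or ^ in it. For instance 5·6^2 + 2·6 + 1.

6^(6 + 1) + 5·6^5 + 5·6^4 + 5·6^3 + 5·6^2 + 5·6 + 5

(0) 14|_2 = 2^(2 + 1) + 2^2 + 2 ↦ 3^(3 + 1) + 3^3 + 3|_3 = 111 ⇒ 110
(1) 110|_3 = 3^(3 + 1) + 3^3 + 2 ↦ 4^(4 + 1) + 4^4 + 2|_4 = 1282 ⇒ 1281
(2) 1281|_4 = 4^(4 + 1) + 4^4 + 1 ↦ 5^(5 + 1) + 5^5 + 1|_5 = 18751 ⇒ 18750
(3) 18750|_5 = 5^(5 + 1) + 5^5 ↦ 6^(6 + 1) + 6^6|_6 = 326592 ⇒ 326591
(4) 326591|_6 = 6^(6 + 1) + 5·6^5 + 5·6^4 + 5·6^3 + 5·6^2 + 5·6 + 5 ↦ 7^(7 + 1) + 5·7^5 + 5·7^4 + 5·7^3 + 5·7^2 + 5·7 + 5|_7 = 5862841 ⇒ 5862840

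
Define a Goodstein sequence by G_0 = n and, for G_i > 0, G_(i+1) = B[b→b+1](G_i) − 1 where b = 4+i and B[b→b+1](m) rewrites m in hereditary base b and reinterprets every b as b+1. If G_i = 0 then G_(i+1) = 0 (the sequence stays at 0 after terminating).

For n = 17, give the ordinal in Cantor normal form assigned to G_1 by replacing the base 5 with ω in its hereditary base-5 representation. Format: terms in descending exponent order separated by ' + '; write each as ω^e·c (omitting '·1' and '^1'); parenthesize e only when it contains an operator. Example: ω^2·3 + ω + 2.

ω^2

G_0 = 17. HB_4(17) = 4^2 + 1. Bump = 26. G_1 = 25.
G_1 = 25. HB_5(25) = 5^2. Bump = 36. G_2 = 35.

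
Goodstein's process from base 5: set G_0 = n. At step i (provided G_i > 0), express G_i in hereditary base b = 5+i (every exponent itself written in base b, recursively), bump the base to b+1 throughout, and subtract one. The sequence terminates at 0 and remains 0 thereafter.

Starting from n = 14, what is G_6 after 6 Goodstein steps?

19

i=0: 14 = 2·5 + 4 (b=5); 5→6: 2·6 + 4 = 16; 16−1 = 15
i=1: 15 = 2·6 + 3 (b=6); 6→7: 2·7 + 3 = 17; 17−1 = 16
i=2: 16 = 2·7 + 2 (b=7); 7→8: 2·8 + 2 = 18; 18−1 = 17
i=3: 17 = 2·8 + 1 (b=8); 8→9: 2·9 + 1 = 19; 19−1 = 18
i=4: 18 = 2·9 (b=9); 9→10: 2·10 = 20; 20−1 = 19
i=5: 19 = 10 + 9 (b=10); 10→11: 11 + 9 = 20; 20−1 = 19
i=6: 19 = 11 + 8 (b=11); 11→12: 12 + 8 = 20; 20−1 = 19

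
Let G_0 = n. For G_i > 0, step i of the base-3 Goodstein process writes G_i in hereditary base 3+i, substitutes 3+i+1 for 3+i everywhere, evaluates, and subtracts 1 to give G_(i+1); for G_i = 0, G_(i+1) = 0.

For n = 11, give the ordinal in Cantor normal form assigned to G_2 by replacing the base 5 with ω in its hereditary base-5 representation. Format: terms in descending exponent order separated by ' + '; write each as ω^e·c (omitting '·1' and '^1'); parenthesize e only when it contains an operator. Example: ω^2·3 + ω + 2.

11 —HB3→ 3^2 + 2 —bump→ 4^2 + 2 = 18 —(−1)→ 17
17 —HB4→ 4^2 + 1 —bump→ 5^2 + 1 = 26 —(−1)→ 25
25 —HB5→ 5^2 —bump→ 6^2 = 36 —(−1)→ 35

ω^2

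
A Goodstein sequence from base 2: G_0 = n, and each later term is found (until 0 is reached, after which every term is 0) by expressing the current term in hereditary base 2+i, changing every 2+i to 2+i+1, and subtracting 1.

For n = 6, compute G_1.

29

G_0=6  [base 2] 2^2 + 2  →[2↦3]→  3^3 + 3 = 30  −1 ⇒ G_1=29
G_1=29  [base 3] 3^3 + 2  →[3↦4]→  4^4 + 2 = 258  −1 ⇒ G_2=257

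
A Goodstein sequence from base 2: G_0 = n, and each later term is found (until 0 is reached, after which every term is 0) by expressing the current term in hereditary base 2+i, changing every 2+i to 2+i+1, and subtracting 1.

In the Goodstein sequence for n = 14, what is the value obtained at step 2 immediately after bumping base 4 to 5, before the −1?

(0) 14|_2 = 2^(2 + 1) + 2^2 + 2 ↦ 3^(3 + 1) + 3^3 + 3|_3 = 111 ⇒ 110
(1) 110|_3 = 3^(3 + 1) + 3^3 + 2 ↦ 4^(4 + 1) + 4^4 + 2|_4 = 1282 ⇒ 1281
(2) 1281|_4 = 4^(4 + 1) + 4^4 + 1 ↦ 5^(5 + 1) + 5^5 + 1|_5 = 18751 ⇒ 18750

18751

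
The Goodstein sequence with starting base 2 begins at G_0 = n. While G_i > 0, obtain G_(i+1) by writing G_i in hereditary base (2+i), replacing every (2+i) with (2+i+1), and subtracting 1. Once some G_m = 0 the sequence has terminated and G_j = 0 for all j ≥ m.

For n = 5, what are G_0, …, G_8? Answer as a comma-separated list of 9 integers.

5, 27, 255, 467, 775, 1197, 1751, 2454, 3325

G_0 = 5. HB_2(5) = 2^2 + 1. Bump = 28. G_1 = 27.
G_1 = 27. HB_3(27) = 3^3. Bump = 256. G_2 = 255.
G_2 = 255. HB_4(255) = 3·4^3 + 3·4^2 + 3·4 + 3. Bump = 468. G_3 = 467.
G_3 = 467. HB_5(467) = 3·5^3 + 3·5^2 + 3·5 + 2. Bump = 776. G_4 = 775.
G_4 = 775. HB_6(775) = 3·6^3 + 3·6^2 + 3·6 + 1. Bump = 1198. G_5 = 1197.
G_5 = 1197. HB_7(1197) = 3·7^3 + 3·7^2 + 3·7. Bump = 1752. G_6 = 1751.
G_6 = 1751. HB_8(1751) = 3·8^3 + 3·8^2 + 2·8 + 7. Bump = 2455. G_7 = 2454.
G_7 = 2454. HB_9(2454) = 3·9^3 + 3·9^2 + 2·9 + 6. Bump = 3326. G_8 = 3325.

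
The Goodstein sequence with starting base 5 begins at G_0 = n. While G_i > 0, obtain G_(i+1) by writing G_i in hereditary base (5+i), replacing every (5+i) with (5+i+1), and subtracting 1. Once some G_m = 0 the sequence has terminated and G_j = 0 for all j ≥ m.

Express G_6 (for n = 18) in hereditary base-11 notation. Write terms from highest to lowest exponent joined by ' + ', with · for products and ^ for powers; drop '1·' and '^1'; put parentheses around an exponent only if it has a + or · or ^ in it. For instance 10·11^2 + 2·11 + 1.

2·11 + 6

[0] 18 ≡ 3·5 + 3 (base 5). Lift 6: 21. −1: 20.
[1] 20 ≡ 3·6 + 2 (base 6). Lift 7: 23. −1: 22.
[2] 22 ≡ 3·7 + 1 (base 7). Lift 8: 25. −1: 24.
[3] 24 ≡ 3·8 (base 8). Lift 9: 27. −1: 26.
[4] 26 ≡ 2·9 + 8 (base 9). Lift 10: 28. −1: 27.
[5] 27 ≡ 2·10 + 7 (base 10). Lift 11: 29. −1: 28.
[6] 28 ≡ 2·11 + 6 (base 11). Lift 12: 30. −1: 29.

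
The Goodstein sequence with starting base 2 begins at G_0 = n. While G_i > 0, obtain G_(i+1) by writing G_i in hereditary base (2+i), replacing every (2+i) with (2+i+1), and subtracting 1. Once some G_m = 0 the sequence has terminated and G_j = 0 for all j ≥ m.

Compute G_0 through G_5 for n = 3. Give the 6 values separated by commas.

3, 3, 3, 2, 1, 0

[0] 3 ≡ 2 + 1 (base 2). Lift 3: 4. −1: 3.
[1] 3 ≡ 3 (base 3). Lift 4: 4. −1: 3.
[2] 3 ≡ 3 (base 4). Lift 5: 3. −1: 2.
[3] 2 ≡ 2 (base 5). Lift 6: 2. −1: 1.
[4] 1 ≡ 1 (base 6). Lift 7: 1. −1: 0.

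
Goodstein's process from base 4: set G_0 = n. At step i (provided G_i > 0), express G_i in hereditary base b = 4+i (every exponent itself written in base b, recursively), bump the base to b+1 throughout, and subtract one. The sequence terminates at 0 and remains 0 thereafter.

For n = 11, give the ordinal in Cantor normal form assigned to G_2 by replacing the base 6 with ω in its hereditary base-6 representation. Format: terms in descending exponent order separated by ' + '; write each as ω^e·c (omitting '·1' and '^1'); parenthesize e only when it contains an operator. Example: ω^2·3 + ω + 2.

ω·2 + 1

G_0=11  [base 4] 2·4 + 3  →[4↦5]→  2·5 + 3 = 13  −1 ⇒ G_1=12
G_1=12  [base 5] 2·5 + 2  →[5↦6]→  2·6 + 2 = 14  −1 ⇒ G_2=13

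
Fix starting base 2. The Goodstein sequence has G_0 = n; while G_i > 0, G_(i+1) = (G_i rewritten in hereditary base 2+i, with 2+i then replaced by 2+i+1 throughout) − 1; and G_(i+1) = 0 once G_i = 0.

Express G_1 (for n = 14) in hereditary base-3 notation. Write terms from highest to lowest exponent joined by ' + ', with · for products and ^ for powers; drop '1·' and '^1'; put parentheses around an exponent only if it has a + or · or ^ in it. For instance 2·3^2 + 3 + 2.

3^(3 + 1) + 3^3 + 2

G_0=14  [base 2] 2^(2 + 1) + 2^2 + 2  →[2↦3]→  3^(3 + 1) + 3^3 + 3 = 111  −1 ⇒ G_1=110
G_1=110  [base 3] 3^(3 + 1) + 3^3 + 2  →[3↦4]→  4^(4 + 1) + 4^4 + 2 = 1282  −1 ⇒ G_2=1281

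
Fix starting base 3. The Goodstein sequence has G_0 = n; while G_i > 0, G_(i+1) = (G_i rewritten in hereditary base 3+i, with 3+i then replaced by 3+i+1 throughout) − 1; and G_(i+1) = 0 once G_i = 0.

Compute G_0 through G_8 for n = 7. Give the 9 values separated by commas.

7, 8, 9, 9, 9, 9, 9, 9, 8

7 —HB3→ 2·3 + 1 —bump→ 2·4 + 1 = 9 —(−1)→ 8
8 —HB4→ 2·4 —bump→ 2·5 = 10 —(−1)→ 9
9 —HB5→ 5 + 4 —bump→ 6 + 4 = 10 —(−1)→ 9
9 —HB6→ 6 + 3 —bump→ 7 + 3 = 10 —(−1)→ 9
9 —HB7→ 7 + 2 —bump→ 8 + 2 = 10 —(−1)→ 9
9 —HB8→ 8 + 1 —bump→ 9 + 1 = 10 —(−1)→ 9
9 —HB9→ 9 —bump→ 10 = 10 —(−1)→ 9
9 —HB10→ 9 —bump→ 9 = 9 —(−1)→ 8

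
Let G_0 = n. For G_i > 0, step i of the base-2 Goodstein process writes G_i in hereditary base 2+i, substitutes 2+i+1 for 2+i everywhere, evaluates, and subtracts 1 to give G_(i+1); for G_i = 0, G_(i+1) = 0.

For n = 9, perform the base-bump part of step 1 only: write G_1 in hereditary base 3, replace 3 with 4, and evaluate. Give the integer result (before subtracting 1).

i=0: 9 = 2^(2 + 1) + 1 (b=2); 2→3: 3^(3 + 1) + 1 = 82; 82−1 = 81
i=1: 81 = 3^(3 + 1) (b=3); 3→4: 4^(4 + 1) = 1024; 1024−1 = 1023

1024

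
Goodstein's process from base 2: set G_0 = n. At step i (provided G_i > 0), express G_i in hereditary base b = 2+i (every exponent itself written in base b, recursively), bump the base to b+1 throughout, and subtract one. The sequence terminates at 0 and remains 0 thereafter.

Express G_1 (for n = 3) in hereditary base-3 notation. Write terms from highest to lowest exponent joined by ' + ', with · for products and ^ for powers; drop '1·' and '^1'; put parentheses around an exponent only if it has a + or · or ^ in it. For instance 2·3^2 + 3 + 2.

(0) 3|_2 = 2 + 1 ↦ 3 + 1|_3 = 4 ⇒ 3
(1) 3|_3 = 3 ↦ 4|_4 = 4 ⇒ 3

3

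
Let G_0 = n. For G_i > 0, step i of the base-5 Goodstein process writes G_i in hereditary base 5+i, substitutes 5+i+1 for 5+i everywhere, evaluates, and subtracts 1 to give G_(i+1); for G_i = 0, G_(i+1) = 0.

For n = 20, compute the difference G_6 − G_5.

step 0: 20 = 4·5; sub 6 for 5: 4·6; = 24; G_1 = 24−1 = 23
step 1: 23 = 3·6 + 5; sub 7 for 6: 3·7 + 5; = 26; G_2 = 26−1 = 25
step 2: 25 = 3·7 + 4; sub 8 for 7: 3·8 + 4; = 28; G_3 = 28−1 = 27
step 3: 27 = 3·8 + 3; sub 9 for 8: 3·9 + 3; = 30; G_4 = 30−1 = 29
step 4: 29 = 3·9 + 2; sub 10 for 9: 3·10 + 2; = 32; G_5 = 32−1 = 31
step 5: 31 = 3·10 + 1; sub 11 for 10: 3·11 + 1; = 34; G_6 = 34−1 = 33

2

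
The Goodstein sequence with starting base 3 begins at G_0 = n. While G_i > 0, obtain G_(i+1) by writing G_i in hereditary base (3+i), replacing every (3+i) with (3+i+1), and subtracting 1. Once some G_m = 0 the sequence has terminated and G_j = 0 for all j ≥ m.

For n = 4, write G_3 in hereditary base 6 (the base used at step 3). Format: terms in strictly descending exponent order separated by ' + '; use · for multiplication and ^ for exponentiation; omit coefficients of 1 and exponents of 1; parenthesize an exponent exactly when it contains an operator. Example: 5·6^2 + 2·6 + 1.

[0] 4 ≡ 3 + 1 (base 3). Lift 4: 5. −1: 4.
[1] 4 ≡ 4 (base 4). Lift 5: 5. −1: 4.
[2] 4 ≡ 4 (base 5). Lift 6: 4. −1: 3.
[3] 3 ≡ 3 (base 6). Lift 7: 3. −1: 2.

3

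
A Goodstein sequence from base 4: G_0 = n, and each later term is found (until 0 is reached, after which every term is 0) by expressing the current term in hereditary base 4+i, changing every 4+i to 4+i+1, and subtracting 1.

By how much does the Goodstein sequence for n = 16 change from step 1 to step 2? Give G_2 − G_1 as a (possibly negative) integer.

[0] 16 ≡ 4^2 (base 4). Lift 5: 25. −1: 24.
[1] 24 ≡ 4·5 + 4 (base 5). Lift 6: 28. −1: 27.

3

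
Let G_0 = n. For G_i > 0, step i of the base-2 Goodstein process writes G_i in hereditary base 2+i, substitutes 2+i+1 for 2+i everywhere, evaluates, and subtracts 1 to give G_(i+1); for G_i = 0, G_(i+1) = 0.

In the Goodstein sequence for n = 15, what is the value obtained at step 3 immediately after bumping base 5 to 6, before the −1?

(0) 15|_2 = 2^(2 + 1) + 2^2 + 2 + 1 ↦ 3^(3 + 1) + 3^3 + 3 + 1|_3 = 112 ⇒ 111
(1) 111|_3 = 3^(3 + 1) + 3^3 + 3 ↦ 4^(4 + 1) + 4^4 + 4|_4 = 1284 ⇒ 1283
(2) 1283|_4 = 4^(4 + 1) + 4^4 + 3 ↦ 5^(5 + 1) + 5^5 + 3|_5 = 18753 ⇒ 18752

326594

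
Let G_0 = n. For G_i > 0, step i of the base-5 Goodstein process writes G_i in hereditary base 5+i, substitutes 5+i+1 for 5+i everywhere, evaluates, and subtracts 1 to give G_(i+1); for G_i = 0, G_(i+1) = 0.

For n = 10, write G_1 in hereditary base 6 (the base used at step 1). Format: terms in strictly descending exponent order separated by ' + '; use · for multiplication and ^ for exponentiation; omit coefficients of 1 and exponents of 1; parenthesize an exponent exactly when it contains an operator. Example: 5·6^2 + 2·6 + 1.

6 + 5

10 —HB5→ 2·5 —bump→ 2·6 = 12 —(−1)→ 11
11 —HB6→ 6 + 5 —bump→ 7 + 5 = 12 —(−1)→ 11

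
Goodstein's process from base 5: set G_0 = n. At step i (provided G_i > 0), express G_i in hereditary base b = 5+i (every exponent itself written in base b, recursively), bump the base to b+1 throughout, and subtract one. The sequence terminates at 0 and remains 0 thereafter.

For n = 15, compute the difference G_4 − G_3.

G_0=15  [base 5] 3·5  →[5↦6]→  3·6 = 18  −1 ⇒ G_1=17
G_1=17  [base 6] 2·6 + 5  →[6↦7]→  2·7 + 5 = 19  −1 ⇒ G_2=18
G_2=18  [base 7] 2·7 + 4  →[7↦8]→  2·8 + 4 = 20  −1 ⇒ G_3=19
G_3=19  [base 8] 2·8 + 3  →[8↦9]→  2·9 + 3 = 21  −1 ⇒ G_4=20

1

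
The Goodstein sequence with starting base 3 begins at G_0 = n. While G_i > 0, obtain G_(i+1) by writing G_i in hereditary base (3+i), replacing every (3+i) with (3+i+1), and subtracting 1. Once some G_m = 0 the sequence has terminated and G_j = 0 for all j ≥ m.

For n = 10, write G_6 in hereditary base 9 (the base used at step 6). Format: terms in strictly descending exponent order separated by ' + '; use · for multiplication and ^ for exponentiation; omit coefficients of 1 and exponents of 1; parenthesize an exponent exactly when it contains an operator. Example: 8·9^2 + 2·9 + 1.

G_0 = 10. HB_3(10) = 3^2 + 1. Bump = 17. G_1 = 16.
G_1 = 16. HB_4(16) = 4^2. Bump = 25. G_2 = 24.
G_2 = 24. HB_5(24) = 4·5 + 4. Bump = 28. G_3 = 27.
G_3 = 27. HB_6(27) = 4·6 + 3. Bump = 31. G_4 = 30.
G_4 = 30. HB_7(30) = 4·7 + 2. Bump = 34. G_5 = 33.
G_5 = 33. HB_8(33) = 4·8 + 1. Bump = 37. G_6 = 36.

4·9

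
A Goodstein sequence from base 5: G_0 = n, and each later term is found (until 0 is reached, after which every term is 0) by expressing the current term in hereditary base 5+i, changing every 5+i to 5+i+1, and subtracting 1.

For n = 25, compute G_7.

59

i=0: 25 = 5^2 (b=5); 5→6: 6^2 = 36; 36−1 = 35
i=1: 35 = 5·6 + 5 (b=6); 6→7: 5·7 + 5 = 40; 40−1 = 39
i=2: 39 = 5·7 + 4 (b=7); 7→8: 5·8 + 4 = 44; 44−1 = 43
i=3: 43 = 5·8 + 3 (b=8); 8→9: 5·9 + 3 = 48; 48−1 = 47
i=4: 47 = 5·9 + 2 (b=9); 9→10: 5·10 + 2 = 52; 52−1 = 51
i=5: 51 = 5·10 + 1 (b=10); 10→11: 5·11 + 1 = 56; 56−1 = 55
i=6: 55 = 5·11 (b=11); 11→12: 5·12 = 60; 60−1 = 59
i=7: 59 = 4·12 + 11 (b=12); 12→13: 4·13 + 11 = 63; 63−1 = 62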